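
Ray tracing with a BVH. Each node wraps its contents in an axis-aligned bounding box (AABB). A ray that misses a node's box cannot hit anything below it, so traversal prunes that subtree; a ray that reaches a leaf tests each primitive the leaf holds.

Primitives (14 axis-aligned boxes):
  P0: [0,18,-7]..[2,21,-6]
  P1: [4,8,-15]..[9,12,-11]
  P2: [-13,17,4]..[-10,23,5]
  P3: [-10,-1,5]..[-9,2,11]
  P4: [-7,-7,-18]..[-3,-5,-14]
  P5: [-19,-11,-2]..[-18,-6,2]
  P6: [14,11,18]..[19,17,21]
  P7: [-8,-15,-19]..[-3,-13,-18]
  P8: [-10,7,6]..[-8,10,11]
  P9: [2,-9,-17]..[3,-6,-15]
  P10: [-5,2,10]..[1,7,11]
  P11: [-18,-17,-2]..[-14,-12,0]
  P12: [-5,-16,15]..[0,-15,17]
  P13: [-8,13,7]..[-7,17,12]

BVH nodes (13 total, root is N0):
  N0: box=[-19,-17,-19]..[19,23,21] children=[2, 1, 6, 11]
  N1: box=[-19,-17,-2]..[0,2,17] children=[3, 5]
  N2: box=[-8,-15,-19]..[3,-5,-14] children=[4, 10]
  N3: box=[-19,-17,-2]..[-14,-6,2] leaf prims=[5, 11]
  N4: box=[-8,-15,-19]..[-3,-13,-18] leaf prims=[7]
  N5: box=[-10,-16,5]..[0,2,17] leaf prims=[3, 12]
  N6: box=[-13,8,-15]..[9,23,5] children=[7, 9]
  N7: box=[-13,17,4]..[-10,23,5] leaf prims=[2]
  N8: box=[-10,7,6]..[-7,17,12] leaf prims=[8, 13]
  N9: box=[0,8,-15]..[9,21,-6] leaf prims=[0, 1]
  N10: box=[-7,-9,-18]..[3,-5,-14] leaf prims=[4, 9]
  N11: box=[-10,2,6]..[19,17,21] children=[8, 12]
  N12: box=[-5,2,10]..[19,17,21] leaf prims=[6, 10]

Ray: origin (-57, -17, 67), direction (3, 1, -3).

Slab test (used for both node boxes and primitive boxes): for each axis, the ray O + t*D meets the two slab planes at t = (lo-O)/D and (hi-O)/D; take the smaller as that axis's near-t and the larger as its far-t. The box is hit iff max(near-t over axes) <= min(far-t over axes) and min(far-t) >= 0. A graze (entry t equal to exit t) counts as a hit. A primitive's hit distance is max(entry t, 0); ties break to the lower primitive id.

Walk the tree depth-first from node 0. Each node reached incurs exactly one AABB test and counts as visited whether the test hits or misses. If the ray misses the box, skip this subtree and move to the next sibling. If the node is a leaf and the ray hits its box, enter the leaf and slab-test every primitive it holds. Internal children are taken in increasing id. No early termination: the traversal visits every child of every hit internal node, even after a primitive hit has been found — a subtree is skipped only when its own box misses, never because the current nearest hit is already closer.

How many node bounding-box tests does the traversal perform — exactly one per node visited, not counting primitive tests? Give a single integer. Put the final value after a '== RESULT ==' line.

Trace the traversal:
N0 x:[38/3,76/3] y:[0,40] z:[46/3,86/3] -> hit [46/3,76/3], descend [1, 2, 6, 11]
  N1 x:[38/3,19] y:[0,19] z:[50/3,23] -> hit [50/3,19], descend [3, 5]
    N3 x:[38/3,43/3] y:[0,11] z:[65/3,23] -> miss, prune
    N5 x:[47/3,19] y:[1,19] z:[50/3,62/3] -> hit [50/3,19] leaf, test {P3(miss), P12(miss)}
  N2 x:[49/3,20] y:[2,12] z:[27,86/3] -> miss, prune
  N6 x:[44/3,22] y:[25,40] z:[62/3,82/3] -> miss, prune
  N11 x:[47/3,76/3] y:[19,34] z:[46/3,61/3] -> hit [19,61/3], descend [8, 12]
    N8 x:[47/3,50/3] y:[24,34] z:[55/3,61/3] -> miss, prune
    N12 x:[52/3,76/3] y:[19,34] z:[46/3,19] -> hit [19,19] leaf, test {P6(miss), P10@t=19}

Summary -> nodes [0, 1, 3, 5, 2, 6, 11, 8, 12]; box-tests=9; leaf-entries=2; first=P10

== RESULT ==
9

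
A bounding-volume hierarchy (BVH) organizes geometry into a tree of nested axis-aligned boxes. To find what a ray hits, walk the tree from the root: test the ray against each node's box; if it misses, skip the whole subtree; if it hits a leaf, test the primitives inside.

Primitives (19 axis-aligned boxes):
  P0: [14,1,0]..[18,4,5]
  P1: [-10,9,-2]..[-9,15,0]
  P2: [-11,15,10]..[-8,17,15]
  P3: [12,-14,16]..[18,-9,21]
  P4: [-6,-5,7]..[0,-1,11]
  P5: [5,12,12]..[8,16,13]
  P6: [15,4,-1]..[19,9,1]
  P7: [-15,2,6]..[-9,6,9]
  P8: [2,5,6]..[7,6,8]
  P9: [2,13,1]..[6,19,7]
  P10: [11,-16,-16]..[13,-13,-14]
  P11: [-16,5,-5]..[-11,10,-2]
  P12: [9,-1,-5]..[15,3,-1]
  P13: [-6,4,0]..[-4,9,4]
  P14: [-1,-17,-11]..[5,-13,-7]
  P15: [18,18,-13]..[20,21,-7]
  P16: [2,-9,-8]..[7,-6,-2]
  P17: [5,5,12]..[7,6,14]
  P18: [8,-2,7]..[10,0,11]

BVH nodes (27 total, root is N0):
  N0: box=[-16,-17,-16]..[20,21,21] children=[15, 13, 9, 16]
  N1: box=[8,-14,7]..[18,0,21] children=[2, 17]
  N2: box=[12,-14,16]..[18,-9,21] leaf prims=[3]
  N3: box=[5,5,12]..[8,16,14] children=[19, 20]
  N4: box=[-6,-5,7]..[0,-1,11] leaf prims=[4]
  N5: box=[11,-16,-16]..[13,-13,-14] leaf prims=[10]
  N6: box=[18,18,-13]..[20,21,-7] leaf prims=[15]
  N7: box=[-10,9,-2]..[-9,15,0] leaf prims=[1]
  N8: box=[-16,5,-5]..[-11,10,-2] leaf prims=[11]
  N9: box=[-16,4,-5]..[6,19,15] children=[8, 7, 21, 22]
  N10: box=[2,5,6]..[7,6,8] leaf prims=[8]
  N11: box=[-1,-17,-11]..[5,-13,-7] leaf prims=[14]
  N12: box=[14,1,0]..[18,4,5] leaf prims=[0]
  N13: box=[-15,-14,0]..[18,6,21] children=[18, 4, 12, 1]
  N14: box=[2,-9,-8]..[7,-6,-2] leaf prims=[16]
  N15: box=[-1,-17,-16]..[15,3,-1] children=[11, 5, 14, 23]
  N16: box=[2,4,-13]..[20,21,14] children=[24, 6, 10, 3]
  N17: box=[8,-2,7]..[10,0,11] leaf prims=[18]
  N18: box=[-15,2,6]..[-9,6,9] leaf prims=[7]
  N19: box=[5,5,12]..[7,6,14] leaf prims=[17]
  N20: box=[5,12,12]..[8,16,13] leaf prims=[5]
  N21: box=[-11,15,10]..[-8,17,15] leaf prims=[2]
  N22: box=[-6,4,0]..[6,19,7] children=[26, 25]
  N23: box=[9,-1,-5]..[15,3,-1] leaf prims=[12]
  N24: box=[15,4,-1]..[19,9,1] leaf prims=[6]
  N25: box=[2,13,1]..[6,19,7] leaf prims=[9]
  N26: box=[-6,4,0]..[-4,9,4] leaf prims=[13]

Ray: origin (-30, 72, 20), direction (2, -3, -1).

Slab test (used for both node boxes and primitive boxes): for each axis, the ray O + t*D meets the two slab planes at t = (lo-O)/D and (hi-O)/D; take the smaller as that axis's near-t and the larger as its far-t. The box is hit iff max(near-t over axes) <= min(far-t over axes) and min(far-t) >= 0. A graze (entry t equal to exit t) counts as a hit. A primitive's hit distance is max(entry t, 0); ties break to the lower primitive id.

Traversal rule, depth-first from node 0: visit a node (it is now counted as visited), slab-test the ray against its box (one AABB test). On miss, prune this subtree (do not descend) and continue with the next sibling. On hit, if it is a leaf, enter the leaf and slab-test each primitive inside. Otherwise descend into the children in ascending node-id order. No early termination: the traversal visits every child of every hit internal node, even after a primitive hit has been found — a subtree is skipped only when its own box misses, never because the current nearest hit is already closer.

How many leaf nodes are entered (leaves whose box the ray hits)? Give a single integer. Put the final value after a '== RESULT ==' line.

Traverse from the root:
N0 x:[7,25] y:[17,89/3] z:[-1,36] -> hit [17,25], descend [9, 13, 15, 16]
  N9 x:[7,18] y:[53/3,68/3] z:[5,25] -> hit [53/3,18], descend [7, 8, 21, 22]
    N7 x:[10,21/2] y:[19,21] z:[20,22] -> miss, prune
    N8 x:[7,19/2] y:[62/3,67/3] z:[22,25] -> miss, prune
    N21 x:[19/2,11] y:[55/3,19] z:[5,10] -> miss, prune
    N22 x:[12,18] y:[53/3,68/3] z:[13,20] -> hit [53/3,18], descend [25, 26]
      N25 x:[16,18] y:[53/3,59/3] z:[13,19] -> hit [53/3,18] leaf, test {P9@t=53/3}
      N26 x:[12,13] y:[21,68/3] z:[16,20] -> miss, prune
  N13 x:[15/2,24] y:[22,86/3] z:[-1,20] -> miss, prune
  N15 x:[29/2,45/2] y:[23,89/3] z:[21,36] -> miss, prune
  N16 x:[16,25] y:[17,68/3] z:[6,33] -> hit [17,68/3], descend [3, 6, 10, 24]
    N3 x:[35/2,19] y:[56/3,67/3] z:[6,8] -> miss, prune
    N6 x:[24,25] y:[17,18] z:[27,33] -> miss, prune
    N10 x:[16,37/2] y:[22,67/3] z:[12,14] -> miss, prune
    N24 x:[45/2,49/2] y:[21,68/3] z:[19,21] -> miss, prune

Summary -> nodes [0, 9, 7, 8, 21, 22, 25, 26, 13, 15, 16, 3, 6, 10, 24]; box-tests=15; leaf-entries=1; first=P9

== RESULT ==
1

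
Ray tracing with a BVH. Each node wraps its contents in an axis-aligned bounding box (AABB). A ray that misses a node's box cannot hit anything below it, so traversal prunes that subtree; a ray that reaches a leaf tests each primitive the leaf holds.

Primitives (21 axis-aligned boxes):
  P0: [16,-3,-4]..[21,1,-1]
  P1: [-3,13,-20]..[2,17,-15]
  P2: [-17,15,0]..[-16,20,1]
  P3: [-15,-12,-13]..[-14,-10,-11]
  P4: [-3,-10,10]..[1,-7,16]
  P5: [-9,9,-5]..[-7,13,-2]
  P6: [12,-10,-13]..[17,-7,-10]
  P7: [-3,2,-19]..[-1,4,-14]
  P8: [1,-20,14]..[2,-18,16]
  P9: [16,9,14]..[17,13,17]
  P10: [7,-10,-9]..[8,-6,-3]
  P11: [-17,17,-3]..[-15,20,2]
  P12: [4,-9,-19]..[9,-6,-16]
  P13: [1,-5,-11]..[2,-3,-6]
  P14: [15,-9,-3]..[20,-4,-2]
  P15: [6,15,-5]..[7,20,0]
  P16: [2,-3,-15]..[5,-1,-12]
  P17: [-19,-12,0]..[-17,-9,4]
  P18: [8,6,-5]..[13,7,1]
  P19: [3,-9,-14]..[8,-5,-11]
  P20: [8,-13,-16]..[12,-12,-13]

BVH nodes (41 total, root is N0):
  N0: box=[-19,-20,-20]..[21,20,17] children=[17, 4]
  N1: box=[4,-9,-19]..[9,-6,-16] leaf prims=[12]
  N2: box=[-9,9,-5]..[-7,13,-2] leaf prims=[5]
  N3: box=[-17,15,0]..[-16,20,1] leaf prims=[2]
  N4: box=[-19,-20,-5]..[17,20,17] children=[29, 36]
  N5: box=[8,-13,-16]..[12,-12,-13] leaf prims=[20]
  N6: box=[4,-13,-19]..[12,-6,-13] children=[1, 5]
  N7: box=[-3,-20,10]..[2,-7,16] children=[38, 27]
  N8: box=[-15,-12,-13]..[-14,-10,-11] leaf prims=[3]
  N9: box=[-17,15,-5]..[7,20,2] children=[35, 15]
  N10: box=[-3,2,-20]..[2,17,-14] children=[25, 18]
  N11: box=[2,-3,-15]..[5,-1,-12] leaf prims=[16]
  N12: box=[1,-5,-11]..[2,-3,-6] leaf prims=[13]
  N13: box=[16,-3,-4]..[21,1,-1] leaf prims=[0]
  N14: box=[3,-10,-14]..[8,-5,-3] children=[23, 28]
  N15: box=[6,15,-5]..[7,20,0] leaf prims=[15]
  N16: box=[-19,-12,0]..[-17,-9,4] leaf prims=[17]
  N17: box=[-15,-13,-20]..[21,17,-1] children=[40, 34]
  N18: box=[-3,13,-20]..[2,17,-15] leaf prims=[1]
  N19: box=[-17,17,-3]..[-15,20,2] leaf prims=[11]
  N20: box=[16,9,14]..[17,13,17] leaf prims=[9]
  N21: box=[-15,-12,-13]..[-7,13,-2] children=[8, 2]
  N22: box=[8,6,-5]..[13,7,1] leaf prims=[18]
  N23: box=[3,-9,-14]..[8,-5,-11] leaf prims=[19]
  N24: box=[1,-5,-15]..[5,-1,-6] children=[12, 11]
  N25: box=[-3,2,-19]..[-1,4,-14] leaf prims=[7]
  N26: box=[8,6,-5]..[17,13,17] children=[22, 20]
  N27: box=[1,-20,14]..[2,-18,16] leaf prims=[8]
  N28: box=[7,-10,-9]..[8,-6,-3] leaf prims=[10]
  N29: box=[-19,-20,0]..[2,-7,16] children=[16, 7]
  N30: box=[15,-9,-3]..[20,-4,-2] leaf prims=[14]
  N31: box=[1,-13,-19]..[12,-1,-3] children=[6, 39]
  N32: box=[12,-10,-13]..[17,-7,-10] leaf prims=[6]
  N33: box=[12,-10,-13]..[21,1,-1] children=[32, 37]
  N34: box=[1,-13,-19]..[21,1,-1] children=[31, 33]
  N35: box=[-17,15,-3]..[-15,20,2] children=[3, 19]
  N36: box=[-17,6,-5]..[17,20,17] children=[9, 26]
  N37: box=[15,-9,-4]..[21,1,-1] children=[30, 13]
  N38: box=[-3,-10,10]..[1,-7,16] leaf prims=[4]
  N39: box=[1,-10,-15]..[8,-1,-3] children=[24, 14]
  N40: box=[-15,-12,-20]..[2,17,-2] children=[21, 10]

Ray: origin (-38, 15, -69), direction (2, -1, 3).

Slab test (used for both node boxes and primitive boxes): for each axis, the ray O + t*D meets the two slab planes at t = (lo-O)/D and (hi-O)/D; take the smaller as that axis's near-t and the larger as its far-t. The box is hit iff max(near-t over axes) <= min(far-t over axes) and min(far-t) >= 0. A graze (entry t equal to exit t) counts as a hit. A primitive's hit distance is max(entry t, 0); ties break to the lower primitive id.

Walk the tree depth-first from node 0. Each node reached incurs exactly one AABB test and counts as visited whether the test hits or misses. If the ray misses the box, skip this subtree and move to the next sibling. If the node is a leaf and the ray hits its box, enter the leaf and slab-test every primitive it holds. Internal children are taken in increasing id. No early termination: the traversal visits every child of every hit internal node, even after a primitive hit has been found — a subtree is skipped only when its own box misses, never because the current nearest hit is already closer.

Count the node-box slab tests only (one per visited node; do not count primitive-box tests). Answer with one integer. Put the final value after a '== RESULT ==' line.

Traverse from the root:
N0 x:[19/2,59/2] y:[-5,35] z:[49/3,86/3] -> hit [49/3,86/3], descend [4, 17]
  N4 x:[19/2,55/2] y:[-5,35] z:[64/3,86/3] -> hit [64/3,55/2], descend [29, 36]
    N29 x:[19/2,20] y:[22,35] z:[23,85/3] -> miss, prune
    N36 x:[21/2,55/2] y:[-5,9] z:[64/3,86/3] -> miss, prune
  N17 x:[23/2,59/2] y:[-2,28] z:[49/3,68/3] -> hit [49/3,68/3], descend [34, 40]
    N34 x:[39/2,59/2] y:[14,28] z:[50/3,68/3] -> hit [39/2,68/3], descend [31, 33]
      N31 x:[39/2,25] y:[16,28] z:[50/3,22] -> hit [39/2,22], descend [6, 39]
        N6 x:[21,25] y:[21,28] z:[50/3,56/3] -> miss, prune
        N39 x:[39/2,23] y:[16,25] z:[18,22] -> hit [39/2,22], descend [14, 24]
          N14 x:[41/2,23] y:[20,25] z:[55/3,22] -> hit [41/2,22], descend [23, 28]
            N23 x:[41/2,23] y:[20,24] z:[55/3,58/3] -> miss, prune
            N28 x:[45/2,23] y:[21,25] z:[20,22] -> miss, prune
          N24 x:[39/2,43/2] y:[16,20] z:[18,21] -> hit [39/2,20], descend [11, 12]
            N11 x:[20,43/2] y:[16,18] z:[18,19] -> miss, prune
            N12 x:[39/2,20] y:[18,20] z:[58/3,21] -> hit [39/2,20] leaf, test {P13@t=39/2}
      N33 x:[25,59/2] y:[14,25] z:[56/3,68/3] -> miss, prune
    N40 x:[23/2,20] y:[-2,27] z:[49/3,67/3] -> hit [49/3,20], descend [10, 21]
      N10 x:[35/2,20] y:[-2,13] z:[49/3,55/3] -> miss, prune
      N21 x:[23/2,31/2] y:[2,27] z:[56/3,67/3] -> miss, prune

order=[0, 4, 29, 36, 17, 34, 31, 6, 39, 14, 23, 28, 24, 11, 12, 33, 40, 10, 21]  |boxes|=19  |leaves|=1  hit=P13

== RESULT ==
19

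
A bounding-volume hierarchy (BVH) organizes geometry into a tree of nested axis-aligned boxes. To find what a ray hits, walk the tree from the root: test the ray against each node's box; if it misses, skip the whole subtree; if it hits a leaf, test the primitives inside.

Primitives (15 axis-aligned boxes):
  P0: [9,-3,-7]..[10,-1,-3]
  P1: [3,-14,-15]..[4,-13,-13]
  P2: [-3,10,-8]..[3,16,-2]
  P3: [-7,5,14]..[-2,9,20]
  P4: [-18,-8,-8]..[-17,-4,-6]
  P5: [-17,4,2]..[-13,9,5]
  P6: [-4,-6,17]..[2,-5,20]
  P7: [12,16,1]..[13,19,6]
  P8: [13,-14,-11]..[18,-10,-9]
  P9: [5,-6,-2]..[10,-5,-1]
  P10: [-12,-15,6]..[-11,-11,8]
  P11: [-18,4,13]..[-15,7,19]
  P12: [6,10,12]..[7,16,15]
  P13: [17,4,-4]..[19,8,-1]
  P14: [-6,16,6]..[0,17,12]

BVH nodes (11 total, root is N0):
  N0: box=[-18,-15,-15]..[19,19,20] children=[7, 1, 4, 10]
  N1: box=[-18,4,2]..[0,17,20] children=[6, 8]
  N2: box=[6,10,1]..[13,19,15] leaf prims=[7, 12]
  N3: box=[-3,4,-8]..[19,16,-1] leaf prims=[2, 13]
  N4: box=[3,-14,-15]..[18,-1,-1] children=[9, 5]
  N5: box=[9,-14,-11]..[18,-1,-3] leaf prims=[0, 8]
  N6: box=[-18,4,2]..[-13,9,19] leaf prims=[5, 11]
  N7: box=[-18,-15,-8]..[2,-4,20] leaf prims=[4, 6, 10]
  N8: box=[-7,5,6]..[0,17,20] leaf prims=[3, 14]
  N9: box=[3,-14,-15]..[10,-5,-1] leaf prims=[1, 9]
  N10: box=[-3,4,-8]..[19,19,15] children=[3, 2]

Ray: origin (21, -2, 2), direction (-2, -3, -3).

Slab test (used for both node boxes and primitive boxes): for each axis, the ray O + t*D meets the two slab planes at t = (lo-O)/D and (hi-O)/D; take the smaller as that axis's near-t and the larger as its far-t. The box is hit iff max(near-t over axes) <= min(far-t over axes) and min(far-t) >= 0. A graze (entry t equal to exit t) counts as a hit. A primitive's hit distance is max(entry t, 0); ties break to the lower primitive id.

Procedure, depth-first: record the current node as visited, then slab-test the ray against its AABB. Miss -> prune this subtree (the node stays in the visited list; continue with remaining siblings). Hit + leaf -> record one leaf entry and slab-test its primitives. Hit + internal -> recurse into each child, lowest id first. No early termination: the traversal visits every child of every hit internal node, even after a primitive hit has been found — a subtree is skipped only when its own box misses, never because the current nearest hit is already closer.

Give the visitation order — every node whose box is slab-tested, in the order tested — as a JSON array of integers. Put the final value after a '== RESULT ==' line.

Walk:
N0 x:[1,39/2] y:[-7,13/3] z:[-6,17/3] -> hit [1,13/3], descend [1, 4, 7, 10]
  N1 x:[21/2,39/2] y:[-19/3,-2] z:[-6,0] -> miss, prune
  N4 x:[3/2,9] y:[-1/3,4] z:[1,17/3] -> hit [3/2,4], descend [5, 9]
    N5 x:[3/2,6] y:[-1/3,4] z:[5/3,13/3] -> hit [5/3,4] leaf, test {P0(miss), P8@t=11/3}
    N9 x:[11/2,9] y:[1,4] z:[1,17/3] -> miss, prune
  N7 x:[19/2,39/2] y:[2/3,13/3] z:[-6,10/3] -> miss, prune
  N10 x:[1,12] y:[-7,-2] z:[-13/3,10/3] -> miss, prune

Summary -> nodes [0, 1, 4, 5, 9, 7, 10]; box-tests=7; leaf-entries=1; first=P8

== RESULT ==
[0, 1, 4, 5, 9, 7, 10]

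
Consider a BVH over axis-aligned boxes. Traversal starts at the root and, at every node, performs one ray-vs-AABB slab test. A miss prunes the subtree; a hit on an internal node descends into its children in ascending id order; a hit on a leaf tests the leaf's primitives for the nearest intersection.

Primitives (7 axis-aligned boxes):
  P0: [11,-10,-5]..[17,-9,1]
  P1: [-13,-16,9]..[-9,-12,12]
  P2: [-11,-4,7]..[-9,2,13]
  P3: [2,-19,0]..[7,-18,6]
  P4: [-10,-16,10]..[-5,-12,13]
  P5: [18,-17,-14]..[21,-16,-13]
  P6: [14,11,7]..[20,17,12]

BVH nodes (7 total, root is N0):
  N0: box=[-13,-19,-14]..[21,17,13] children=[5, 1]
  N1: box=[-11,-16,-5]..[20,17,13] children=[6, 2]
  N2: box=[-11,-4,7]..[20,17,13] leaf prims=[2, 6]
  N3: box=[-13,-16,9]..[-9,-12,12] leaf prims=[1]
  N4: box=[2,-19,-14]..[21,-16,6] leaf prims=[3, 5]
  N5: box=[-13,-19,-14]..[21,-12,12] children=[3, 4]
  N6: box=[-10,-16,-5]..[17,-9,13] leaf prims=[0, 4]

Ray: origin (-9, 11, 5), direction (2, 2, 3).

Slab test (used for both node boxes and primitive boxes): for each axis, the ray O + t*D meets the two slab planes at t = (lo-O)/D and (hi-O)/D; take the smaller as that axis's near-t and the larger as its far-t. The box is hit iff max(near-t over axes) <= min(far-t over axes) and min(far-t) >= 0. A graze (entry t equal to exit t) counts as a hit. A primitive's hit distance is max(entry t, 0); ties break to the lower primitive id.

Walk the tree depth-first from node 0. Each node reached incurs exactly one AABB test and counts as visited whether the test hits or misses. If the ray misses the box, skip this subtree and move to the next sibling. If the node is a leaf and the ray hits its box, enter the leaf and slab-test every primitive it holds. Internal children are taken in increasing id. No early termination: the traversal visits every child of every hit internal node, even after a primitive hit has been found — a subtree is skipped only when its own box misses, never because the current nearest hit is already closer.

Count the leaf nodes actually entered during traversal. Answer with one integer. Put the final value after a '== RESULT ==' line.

Walk:
N0 x:[-2,15] y:[-15,3] z:[-19/3,8/3] -> hit [-2,8/3], descend [1, 5]
  N1 x:[-1,29/2] y:[-27/2,3] z:[-10/3,8/3] -> hit [-1,8/3], descend [2, 6]
    N2 x:[-1,29/2] y:[-15/2,3] z:[2/3,8/3] -> hit [2/3,8/3] leaf, test {P2(miss), P6(miss)}
    N6 x:[-1/2,13] y:[-27/2,-10] z:[-10/3,8/3] -> miss, prune
  N5 x:[-2,15] y:[-15,-23/2] z:[-19/3,7/3] -> miss, prune

5 AABB tests over nodes [0, 1, 2, 6, 5]; 1 leaf entered; closest miss.

== RESULT ==
1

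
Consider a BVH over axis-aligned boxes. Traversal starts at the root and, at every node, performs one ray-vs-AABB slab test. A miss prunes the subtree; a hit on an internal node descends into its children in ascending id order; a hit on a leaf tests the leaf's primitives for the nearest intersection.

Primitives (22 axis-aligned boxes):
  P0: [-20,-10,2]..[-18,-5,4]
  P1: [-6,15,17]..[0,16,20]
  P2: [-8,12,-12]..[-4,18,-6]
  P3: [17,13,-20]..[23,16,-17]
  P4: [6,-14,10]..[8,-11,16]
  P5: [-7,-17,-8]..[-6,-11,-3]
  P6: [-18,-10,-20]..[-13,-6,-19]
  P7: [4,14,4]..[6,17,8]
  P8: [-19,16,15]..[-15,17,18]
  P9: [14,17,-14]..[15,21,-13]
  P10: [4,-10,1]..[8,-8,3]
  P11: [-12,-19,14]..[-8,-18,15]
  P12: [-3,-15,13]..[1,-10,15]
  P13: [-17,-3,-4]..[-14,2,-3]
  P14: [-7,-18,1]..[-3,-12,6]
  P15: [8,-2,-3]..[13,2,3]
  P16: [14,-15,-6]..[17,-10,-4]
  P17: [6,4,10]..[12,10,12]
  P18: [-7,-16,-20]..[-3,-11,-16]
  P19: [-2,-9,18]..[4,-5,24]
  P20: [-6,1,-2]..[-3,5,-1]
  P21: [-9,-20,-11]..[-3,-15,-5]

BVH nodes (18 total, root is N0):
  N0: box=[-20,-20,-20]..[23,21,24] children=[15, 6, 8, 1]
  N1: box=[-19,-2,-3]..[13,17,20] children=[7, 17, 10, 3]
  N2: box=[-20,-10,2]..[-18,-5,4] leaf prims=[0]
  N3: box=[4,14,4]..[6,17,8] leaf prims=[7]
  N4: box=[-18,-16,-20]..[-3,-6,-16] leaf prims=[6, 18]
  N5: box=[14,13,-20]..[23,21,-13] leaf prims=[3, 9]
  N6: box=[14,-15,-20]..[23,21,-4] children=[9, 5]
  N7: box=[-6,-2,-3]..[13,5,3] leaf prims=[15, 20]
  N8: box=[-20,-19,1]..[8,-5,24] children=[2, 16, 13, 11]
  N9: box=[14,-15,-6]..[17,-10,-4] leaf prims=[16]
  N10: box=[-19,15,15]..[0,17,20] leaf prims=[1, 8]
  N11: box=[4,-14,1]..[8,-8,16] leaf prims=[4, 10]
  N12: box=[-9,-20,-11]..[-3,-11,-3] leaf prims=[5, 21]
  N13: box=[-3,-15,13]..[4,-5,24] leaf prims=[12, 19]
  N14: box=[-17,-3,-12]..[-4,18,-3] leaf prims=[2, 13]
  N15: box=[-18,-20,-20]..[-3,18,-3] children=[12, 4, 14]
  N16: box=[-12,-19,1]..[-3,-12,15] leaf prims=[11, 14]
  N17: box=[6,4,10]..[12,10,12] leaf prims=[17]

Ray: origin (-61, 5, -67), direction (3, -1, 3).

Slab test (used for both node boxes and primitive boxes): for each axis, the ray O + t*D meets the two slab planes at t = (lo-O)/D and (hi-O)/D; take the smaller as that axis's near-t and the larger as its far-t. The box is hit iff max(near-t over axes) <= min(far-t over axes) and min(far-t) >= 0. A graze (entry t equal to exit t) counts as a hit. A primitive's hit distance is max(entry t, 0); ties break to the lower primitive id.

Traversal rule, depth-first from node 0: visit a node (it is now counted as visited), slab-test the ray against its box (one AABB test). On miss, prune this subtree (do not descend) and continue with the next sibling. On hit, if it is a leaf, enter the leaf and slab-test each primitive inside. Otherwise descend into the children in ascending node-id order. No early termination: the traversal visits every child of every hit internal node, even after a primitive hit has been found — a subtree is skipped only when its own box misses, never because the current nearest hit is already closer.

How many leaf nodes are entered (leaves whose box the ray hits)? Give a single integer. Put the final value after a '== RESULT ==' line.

Trace the traversal:
N0 x:[41/3,28] y:[-16,25] z:[47/3,91/3] -> hit [47/3,25], descend [1, 6, 8, 15]
  N1 x:[14,74/3] y:[-12,7] z:[64/3,29] -> miss, prune
  N6 x:[25,28] y:[-16,20] z:[47/3,21] -> miss, prune
  N8 x:[41/3,23] y:[10,24] z:[68/3,91/3] -> hit [68/3,23], descend [2, 11, 13, 16]
    N2 x:[41/3,43/3] y:[10,15] z:[23,71/3] -> miss, prune
    N11 x:[65/3,23] y:[13,19] z:[68/3,83/3] -> miss, prune
    N13 x:[58/3,65/3] y:[10,20] z:[80/3,91/3] -> miss, prune
    N16 x:[49/3,58/3] y:[17,24] z:[68/3,82/3] -> miss, prune
  N15 x:[43/3,58/3] y:[-13,25] z:[47/3,64/3] -> hit [47/3,58/3], descend [4, 12, 14]
    N4 x:[43/3,58/3] y:[11,21] z:[47/3,17] -> hit [47/3,17] leaf, test {P6(miss), P18(miss)}
    N12 x:[52/3,58/3] y:[16,25] z:[56/3,64/3] -> hit [56/3,58/3] leaf, test {P5(miss), P21(miss)}
    N14 x:[44/3,19] y:[-13,8] z:[55/3,64/3] -> miss, prune

Summary -> nodes [0, 1, 6, 8, 2, 11, 13, 16, 15, 4, 12, 14]; box-tests=12; leaf-entries=2; first=miss

== RESULT ==
2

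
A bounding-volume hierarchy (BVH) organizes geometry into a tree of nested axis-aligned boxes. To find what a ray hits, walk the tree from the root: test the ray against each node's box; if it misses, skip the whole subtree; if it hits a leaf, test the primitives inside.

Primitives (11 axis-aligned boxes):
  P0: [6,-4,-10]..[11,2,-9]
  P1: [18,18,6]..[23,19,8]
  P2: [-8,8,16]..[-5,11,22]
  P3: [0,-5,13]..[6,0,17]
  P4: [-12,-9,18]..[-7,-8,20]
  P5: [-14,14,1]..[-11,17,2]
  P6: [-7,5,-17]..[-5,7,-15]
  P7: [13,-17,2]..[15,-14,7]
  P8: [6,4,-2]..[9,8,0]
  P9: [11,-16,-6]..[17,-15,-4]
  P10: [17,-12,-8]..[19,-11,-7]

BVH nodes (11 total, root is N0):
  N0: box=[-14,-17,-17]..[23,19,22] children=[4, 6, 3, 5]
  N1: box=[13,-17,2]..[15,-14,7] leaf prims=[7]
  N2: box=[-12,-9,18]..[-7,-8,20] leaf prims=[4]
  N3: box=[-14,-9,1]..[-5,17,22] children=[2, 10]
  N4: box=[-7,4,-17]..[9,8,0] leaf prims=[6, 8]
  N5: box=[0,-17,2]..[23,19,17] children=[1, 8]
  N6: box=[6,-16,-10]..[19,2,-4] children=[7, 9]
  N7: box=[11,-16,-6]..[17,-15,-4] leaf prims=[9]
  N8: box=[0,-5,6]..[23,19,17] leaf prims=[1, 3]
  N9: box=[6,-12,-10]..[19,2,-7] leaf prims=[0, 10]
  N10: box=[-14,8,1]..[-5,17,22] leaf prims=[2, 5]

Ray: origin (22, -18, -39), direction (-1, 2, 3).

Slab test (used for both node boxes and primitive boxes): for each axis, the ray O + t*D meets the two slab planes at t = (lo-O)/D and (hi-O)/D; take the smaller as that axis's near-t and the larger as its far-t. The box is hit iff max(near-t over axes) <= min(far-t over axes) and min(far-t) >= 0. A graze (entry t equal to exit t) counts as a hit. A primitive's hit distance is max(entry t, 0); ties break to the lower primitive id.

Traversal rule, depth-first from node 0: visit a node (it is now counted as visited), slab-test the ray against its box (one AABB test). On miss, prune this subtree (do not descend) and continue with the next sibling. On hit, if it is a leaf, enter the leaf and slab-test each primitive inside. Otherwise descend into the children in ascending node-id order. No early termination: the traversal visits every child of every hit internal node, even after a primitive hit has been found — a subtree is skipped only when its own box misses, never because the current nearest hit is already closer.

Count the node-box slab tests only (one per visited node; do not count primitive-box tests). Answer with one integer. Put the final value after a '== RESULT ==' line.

Traverse from the root:
N0 x:[-1,36] y:[1/2,37/2] z:[22/3,61/3] -> hit [22/3,37/2], descend [3, 4, 5, 6]
  N3 x:[27,36] y:[9/2,35/2] z:[40/3,61/3] -> miss, prune
  N4 x:[13,29] y:[11,13] z:[22/3,13] -> hit [13,13] leaf, test {P6(miss), P8@t=13}
  N5 x:[-1,22] y:[1/2,37/2] z:[41/3,56/3] -> hit [41/3,37/2], descend [1, 8]
    N1 x:[7,9] y:[1/2,2] z:[41/3,46/3] -> miss, prune
    N8 x:[-1,22] y:[13/2,37/2] z:[15,56/3] -> hit [15,37/2] leaf, test {P1(miss), P3(miss)}
  N6 x:[3,16] y:[1,10] z:[29/3,35/3] -> hit [29/3,10], descend [7, 9]
    N7 x:[5,11] y:[1,3/2] z:[11,35/3] -> miss, prune
    N9 x:[3,16] y:[3,10] z:[29/3,32/3] -> hit [29/3,10] leaf, test {P0(miss), P10(miss)}

order=[0, 3, 4, 5, 1, 8, 6, 7, 9]  |boxes|=9  |leaves|=3  hit=P8

== RESULT ==
9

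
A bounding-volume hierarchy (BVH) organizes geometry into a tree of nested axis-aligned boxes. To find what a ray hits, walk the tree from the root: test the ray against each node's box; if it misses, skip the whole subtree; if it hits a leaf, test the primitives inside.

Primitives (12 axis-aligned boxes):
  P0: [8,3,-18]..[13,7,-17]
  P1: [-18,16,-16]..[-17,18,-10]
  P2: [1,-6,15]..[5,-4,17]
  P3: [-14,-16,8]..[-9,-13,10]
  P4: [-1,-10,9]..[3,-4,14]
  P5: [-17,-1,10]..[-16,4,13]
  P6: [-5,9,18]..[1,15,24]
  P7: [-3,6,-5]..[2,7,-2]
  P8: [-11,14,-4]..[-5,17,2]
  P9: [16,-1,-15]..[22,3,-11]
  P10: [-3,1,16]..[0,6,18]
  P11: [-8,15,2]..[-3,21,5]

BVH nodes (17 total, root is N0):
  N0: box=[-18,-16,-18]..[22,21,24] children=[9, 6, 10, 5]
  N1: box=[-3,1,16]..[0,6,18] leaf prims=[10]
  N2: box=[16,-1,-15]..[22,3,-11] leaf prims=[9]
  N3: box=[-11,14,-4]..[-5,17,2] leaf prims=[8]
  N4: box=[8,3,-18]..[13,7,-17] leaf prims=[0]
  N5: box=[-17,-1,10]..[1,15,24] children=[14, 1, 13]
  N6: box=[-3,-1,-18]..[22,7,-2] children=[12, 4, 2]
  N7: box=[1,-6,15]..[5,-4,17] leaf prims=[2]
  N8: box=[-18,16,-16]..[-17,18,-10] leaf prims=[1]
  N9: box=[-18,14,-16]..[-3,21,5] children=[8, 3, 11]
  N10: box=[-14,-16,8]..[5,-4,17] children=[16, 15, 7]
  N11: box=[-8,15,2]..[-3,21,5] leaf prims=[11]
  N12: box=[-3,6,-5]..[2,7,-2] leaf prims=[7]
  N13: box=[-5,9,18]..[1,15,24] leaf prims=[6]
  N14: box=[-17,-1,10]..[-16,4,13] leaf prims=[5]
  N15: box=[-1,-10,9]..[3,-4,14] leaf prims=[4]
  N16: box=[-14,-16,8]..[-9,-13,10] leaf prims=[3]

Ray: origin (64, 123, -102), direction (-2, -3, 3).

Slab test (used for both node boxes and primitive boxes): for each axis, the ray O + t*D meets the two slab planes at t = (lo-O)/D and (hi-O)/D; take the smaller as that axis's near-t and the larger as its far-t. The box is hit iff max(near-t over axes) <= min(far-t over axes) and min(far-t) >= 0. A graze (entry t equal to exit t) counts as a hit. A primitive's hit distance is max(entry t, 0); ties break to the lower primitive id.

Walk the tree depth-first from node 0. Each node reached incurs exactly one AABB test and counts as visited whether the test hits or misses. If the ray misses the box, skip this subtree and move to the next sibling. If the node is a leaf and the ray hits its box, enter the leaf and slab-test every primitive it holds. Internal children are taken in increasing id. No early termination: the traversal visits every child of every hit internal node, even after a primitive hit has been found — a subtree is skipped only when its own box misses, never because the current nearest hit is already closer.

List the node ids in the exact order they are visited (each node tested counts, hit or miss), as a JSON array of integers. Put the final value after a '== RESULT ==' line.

Trace the traversal:
N0 x:[21,41] y:[34,139/3] z:[28,42] -> hit [34,41], descend [5, 6, 9, 10]
  N5 x:[63/2,81/2] y:[36,124/3] z:[112/3,42] -> hit [112/3,81/2], descend [1, 13, 14]
    N1 x:[32,67/2] y:[39,122/3] z:[118/3,40] -> miss, prune
    N13 x:[63/2,69/2] y:[36,38] z:[40,42] -> miss, prune
    N14 x:[40,81/2] y:[119/3,124/3] z:[112/3,115/3] -> miss, prune
  N6 x:[21,67/2] y:[116/3,124/3] z:[28,100/3] -> miss, prune
  N9 x:[67/2,41] y:[34,109/3] z:[86/3,107/3] -> hit [34,107/3], descend [3, 8, 11]
    N3 x:[69/2,75/2] y:[106/3,109/3] z:[98/3,104/3] -> miss, prune
    N8 x:[81/2,41] y:[35,107/3] z:[86/3,92/3] -> miss, prune
    N11 x:[67/2,36] y:[34,36] z:[104/3,107/3] -> hit [104/3,107/3] leaf, test {P11@t=104/3}
  N10 x:[59/2,39] y:[127/3,139/3] z:[110/3,119/3] -> miss, prune

Summary -> nodes [0, 5, 1, 13, 14, 6, 9, 3, 8, 11, 10]; box-tests=11; leaf-entries=1; first=P11

== RESULT ==
[0, 5, 1, 13, 14, 6, 9, 3, 8, 11, 10]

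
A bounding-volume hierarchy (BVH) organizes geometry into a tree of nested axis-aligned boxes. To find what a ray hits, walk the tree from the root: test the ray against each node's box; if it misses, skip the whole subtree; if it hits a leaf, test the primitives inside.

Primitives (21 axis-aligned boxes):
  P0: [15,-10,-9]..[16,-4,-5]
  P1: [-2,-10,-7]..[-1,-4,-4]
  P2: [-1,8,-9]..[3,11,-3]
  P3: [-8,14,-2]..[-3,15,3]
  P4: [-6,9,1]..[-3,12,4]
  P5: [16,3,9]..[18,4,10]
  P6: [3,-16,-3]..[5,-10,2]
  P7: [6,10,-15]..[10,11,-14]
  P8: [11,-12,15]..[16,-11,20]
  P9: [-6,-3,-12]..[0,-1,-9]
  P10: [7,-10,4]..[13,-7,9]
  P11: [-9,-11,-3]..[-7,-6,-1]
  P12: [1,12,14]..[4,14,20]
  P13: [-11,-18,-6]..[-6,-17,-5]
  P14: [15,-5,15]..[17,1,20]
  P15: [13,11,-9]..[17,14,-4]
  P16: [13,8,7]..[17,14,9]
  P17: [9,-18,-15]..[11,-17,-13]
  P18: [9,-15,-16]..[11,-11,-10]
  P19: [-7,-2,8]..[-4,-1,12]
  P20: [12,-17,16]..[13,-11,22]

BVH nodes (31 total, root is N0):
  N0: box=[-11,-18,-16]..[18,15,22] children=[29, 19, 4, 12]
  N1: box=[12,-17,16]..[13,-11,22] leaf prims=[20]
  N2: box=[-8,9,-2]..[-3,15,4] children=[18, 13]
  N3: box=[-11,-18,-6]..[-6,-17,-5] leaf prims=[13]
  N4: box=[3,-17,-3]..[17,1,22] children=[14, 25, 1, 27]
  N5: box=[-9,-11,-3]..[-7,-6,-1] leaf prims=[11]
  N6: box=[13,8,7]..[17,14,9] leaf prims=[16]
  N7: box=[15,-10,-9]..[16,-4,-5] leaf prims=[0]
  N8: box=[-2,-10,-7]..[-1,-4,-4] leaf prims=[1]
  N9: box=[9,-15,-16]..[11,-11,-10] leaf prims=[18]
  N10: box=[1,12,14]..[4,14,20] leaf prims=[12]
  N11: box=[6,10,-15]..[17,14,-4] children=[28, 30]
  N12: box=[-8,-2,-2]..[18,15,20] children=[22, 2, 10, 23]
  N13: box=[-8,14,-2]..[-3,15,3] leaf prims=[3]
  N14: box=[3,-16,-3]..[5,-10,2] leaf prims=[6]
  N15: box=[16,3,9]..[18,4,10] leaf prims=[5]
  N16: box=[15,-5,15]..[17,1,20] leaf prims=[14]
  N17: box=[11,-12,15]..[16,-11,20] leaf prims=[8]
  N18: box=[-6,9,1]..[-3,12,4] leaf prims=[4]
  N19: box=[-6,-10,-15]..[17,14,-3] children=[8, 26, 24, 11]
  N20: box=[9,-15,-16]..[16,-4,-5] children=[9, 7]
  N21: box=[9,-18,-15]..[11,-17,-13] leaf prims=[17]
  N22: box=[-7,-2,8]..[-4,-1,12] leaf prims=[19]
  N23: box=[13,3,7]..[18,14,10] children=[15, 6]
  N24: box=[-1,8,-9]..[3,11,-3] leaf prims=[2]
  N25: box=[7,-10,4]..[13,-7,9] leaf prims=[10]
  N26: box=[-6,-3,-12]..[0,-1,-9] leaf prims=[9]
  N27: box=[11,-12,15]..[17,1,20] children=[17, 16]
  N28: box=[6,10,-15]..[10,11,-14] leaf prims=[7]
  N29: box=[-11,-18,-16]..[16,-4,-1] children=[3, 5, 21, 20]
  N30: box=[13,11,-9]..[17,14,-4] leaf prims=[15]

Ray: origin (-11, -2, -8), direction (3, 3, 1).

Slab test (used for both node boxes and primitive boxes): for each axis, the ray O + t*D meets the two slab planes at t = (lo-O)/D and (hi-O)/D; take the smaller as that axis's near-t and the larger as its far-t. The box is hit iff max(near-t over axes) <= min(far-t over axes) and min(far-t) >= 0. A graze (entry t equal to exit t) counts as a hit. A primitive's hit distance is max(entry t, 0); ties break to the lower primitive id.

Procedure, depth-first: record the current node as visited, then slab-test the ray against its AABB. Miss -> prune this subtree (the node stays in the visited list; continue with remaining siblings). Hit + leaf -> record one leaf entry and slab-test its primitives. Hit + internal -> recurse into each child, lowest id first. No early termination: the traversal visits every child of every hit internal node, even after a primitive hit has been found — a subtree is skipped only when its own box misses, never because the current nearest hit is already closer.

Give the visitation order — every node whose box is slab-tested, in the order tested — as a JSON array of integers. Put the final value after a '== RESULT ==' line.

Traverse from the root:
N0 x:[0,29/3] y:[-16/3,17/3] z:[-8,30] -> hit [0,17/3], descend [4, 12, 19, 29]
  N4 x:[14/3,28/3] y:[-5,1] z:[5,30] -> miss, prune
  N12 x:[1,29/3] y:[0,17/3] z:[6,28] -> miss, prune
  N19 x:[5/3,28/3] y:[-8/3,16/3] z:[-7,5] -> hit [5/3,5], descend [8, 11, 24, 26]
    N8 x:[3,10/3] y:[-8/3,-2/3] z:[1,4] -> miss, prune
    N11 x:[17/3,28/3] y:[4,16/3] z:[-7,4] -> miss, prune
    N24 x:[10/3,14/3] y:[10/3,13/3] z:[-1,5] -> hit [10/3,13/3] leaf, test {P2@t=10/3}
    N26 x:[5/3,11/3] y:[-1/3,1/3] z:[-4,-1] -> miss, prune
  N29 x:[0,9] y:[-16/3,-2/3] z:[-8,7] -> miss, prune

9 AABB tests over nodes [0, 4, 12, 19, 8, 11, 24, 26, 29]; 1 leaf entered; closest P2.

== RESULT ==
[0, 4, 12, 19, 8, 11, 24, 26, 29]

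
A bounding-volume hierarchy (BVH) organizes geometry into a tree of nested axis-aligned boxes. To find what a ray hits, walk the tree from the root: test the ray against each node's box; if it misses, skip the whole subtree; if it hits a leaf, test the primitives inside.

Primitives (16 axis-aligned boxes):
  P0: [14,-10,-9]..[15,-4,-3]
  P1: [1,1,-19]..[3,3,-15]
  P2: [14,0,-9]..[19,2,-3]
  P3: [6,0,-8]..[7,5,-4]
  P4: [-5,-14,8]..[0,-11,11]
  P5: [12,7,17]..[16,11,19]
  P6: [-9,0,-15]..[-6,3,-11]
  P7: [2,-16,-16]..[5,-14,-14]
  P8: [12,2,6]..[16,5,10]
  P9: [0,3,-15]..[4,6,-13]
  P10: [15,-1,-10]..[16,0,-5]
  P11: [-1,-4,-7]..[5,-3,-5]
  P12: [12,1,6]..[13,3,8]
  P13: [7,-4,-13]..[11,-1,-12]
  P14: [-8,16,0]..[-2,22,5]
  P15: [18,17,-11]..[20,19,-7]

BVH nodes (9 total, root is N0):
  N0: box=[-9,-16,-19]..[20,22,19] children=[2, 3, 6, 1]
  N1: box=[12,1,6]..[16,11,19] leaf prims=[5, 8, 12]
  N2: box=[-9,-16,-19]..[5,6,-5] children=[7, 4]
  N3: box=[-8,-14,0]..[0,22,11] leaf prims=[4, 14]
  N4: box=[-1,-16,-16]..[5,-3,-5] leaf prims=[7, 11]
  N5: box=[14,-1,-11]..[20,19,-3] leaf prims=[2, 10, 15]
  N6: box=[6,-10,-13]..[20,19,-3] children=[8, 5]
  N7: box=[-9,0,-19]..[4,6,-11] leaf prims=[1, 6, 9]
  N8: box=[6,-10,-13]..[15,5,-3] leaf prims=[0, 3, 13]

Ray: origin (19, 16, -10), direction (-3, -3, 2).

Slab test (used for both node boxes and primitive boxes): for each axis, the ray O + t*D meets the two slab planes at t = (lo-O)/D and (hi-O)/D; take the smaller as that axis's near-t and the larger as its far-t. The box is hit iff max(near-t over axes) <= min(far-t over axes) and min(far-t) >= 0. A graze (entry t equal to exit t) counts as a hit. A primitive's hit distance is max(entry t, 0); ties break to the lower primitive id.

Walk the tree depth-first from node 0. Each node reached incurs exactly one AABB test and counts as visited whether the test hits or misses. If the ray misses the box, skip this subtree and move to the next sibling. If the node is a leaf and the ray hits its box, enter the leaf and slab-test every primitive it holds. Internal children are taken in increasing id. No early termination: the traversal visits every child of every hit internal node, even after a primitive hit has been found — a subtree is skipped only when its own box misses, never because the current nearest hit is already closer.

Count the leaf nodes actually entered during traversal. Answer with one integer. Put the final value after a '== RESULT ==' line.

Traverse from the root:
N0 x:[-1/3,28/3] y:[-2,32/3] z:[-9/2,29/2] -> hit [-1/3,28/3], descend [1, 2, 3, 6]
  N1 x:[1,7/3] y:[5/3,5] z:[8,29/2] -> miss, prune
  N2 x:[14/3,28/3] y:[10/3,32/3] z:[-9/2,5/2] -> miss, prune
  N3 x:[19/3,9] y:[-2,10] z:[5,21/2] -> hit [19/3,9] leaf, test {P4(miss), P14(miss)}
  N6 x:[-1/3,13/3] y:[-1,26/3] z:[-3/2,7/2] -> hit [-1/3,7/2], descend [5, 8]
    N5 x:[-1/3,5/3] y:[-1,17/3] z:[-1/2,7/2] -> hit [-1/3,5/3] leaf, test {P2(miss), P10(miss), P15(miss)}
    N8 x:[4/3,13/3] y:[11/3,26/3] z:[-3/2,7/2] -> miss, prune

Summary -> nodes [0, 1, 2, 3, 6, 5, 8]; box-tests=7; leaf-entries=2; first=miss

== RESULT ==
2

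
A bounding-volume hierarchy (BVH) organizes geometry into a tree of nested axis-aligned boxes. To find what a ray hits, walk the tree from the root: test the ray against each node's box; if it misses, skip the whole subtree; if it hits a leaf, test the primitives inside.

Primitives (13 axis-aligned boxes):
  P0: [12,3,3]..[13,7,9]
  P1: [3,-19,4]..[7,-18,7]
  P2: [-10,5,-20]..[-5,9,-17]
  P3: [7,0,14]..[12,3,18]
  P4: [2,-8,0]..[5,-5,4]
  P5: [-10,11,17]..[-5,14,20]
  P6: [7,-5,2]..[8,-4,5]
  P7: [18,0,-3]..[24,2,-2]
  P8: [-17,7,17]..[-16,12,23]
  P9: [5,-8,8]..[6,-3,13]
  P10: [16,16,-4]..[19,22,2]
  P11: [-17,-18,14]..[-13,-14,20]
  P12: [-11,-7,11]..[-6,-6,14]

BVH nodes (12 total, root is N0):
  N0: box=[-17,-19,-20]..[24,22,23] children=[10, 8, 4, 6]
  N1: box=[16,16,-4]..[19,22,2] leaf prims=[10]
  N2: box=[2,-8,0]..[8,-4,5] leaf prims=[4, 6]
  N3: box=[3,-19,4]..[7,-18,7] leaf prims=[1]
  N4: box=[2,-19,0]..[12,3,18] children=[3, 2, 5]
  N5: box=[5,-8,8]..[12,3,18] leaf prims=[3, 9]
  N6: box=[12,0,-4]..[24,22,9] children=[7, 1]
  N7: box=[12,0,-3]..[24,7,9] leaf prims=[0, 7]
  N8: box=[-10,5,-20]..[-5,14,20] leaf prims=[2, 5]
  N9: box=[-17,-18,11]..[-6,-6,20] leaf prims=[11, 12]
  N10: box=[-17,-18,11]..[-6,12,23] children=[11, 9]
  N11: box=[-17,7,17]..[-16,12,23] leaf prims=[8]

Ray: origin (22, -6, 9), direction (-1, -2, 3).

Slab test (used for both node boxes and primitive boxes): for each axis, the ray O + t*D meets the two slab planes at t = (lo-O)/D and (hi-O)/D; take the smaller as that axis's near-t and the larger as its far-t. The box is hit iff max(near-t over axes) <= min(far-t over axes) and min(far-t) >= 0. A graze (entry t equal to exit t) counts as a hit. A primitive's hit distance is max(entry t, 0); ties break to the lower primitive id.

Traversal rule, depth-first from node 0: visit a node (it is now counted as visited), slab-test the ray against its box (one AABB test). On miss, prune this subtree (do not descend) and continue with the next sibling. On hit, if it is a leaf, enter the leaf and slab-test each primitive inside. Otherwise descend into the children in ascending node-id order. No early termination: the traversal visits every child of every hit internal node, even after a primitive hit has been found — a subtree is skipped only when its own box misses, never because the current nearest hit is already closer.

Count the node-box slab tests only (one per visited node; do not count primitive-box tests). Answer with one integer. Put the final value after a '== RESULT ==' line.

Traverse from the root:
N0 x:[-2,39] y:[-14,13/2] z:[-29/3,14/3] -> hit [-2,14/3], descend [4, 6, 8, 10]
  N4 x:[10,20] y:[-9/2,13/2] z:[-3,3] -> miss, prune
  N6 x:[-2,10] y:[-14,-3] z:[-13/3,0] -> miss, prune
  N8 x:[27,32] y:[-10,-11/2] z:[-29/3,11/3] -> miss, prune
  N10 x:[28,39] y:[-9,6] z:[2/3,14/3] -> miss, prune

order=[0, 4, 6, 8, 10]  |boxes|=5  |leaves|=0  hit=miss

== RESULT ==
5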